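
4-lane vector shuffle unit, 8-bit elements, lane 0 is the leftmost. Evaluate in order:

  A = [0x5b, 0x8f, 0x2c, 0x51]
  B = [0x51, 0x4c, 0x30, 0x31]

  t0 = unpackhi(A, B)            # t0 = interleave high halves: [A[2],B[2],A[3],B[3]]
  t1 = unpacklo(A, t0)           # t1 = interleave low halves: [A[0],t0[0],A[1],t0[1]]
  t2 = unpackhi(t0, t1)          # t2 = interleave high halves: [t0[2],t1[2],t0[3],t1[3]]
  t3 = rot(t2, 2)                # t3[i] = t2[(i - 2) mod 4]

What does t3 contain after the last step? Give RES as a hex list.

  t0: 2c 30 51 31
  t1: 5b 2c 8f 30
  t2: 51 8f 31 30
  t3: 31 30 51 8f

RES = [0x31, 0x30, 0x51, 0x8f]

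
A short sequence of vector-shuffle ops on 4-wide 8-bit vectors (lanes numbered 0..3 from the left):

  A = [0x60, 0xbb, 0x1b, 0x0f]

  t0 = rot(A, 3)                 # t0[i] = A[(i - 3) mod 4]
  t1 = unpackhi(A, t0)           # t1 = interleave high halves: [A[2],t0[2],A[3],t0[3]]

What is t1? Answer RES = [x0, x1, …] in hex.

→ t0 |bb|1b|0f|60|
→ t1 |1b|0f|0f|60|

RES = [ 0x1b  0x0f  0x0f  0x60 ]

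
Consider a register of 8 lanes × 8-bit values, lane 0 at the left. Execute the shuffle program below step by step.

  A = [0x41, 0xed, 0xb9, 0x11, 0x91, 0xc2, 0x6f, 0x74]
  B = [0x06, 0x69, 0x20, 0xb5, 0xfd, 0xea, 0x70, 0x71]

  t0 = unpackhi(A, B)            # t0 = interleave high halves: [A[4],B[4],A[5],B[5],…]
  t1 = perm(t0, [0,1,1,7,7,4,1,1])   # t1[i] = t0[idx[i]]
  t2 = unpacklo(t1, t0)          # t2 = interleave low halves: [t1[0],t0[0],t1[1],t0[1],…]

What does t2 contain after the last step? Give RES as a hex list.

RES = [ 0x91  0x91  0xfd  0xfd  0xfd  0xc2  0x71  0xea ]

→ t0 |91|fd|c2|ea|6f|70|74|71|
→ t1 |91|fd|fd|71|71|6f|fd|fd|
→ t2 |91|91|fd|fd|fd|c2|71|ea|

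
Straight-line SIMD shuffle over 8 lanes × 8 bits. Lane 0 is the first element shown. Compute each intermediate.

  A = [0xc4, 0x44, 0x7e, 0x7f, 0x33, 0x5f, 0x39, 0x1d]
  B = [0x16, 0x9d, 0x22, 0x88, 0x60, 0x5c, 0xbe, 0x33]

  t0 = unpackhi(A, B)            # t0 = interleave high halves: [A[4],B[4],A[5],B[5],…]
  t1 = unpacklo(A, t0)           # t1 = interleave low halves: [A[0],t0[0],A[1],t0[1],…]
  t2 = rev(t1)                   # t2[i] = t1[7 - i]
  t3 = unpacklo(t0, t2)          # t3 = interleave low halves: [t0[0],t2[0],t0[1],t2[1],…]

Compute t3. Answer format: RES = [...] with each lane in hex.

  t0: 33 60 5f 5c 39 be 1d 33
  t1: c4 33 44 60 7e 5f 7f 5c
  t2: 5c 7f 5f 7e 60 44 33 c4
  t3: 33 5c 60 7f 5f 5f 5c 7e

RES = [ 0x33  0x5c  0x60  0x7f  0x5f  0x5f  0x5c  0x7e ]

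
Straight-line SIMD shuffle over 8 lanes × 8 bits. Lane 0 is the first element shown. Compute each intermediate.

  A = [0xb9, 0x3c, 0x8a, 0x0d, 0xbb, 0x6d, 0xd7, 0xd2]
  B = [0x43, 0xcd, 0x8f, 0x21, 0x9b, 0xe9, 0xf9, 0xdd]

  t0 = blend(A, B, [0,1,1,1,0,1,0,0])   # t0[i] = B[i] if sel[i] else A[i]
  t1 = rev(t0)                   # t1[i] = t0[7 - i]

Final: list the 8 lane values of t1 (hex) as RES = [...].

→ t0 |b9|cd|8f|21|bb|e9|d7|d2|
→ t1 |d2|d7|e9|bb|21|8f|cd|b9|

RES = [ 0xd2  0xd7  0xe9  0xbb  0x21  0x8f  0xcd  0xb9 ]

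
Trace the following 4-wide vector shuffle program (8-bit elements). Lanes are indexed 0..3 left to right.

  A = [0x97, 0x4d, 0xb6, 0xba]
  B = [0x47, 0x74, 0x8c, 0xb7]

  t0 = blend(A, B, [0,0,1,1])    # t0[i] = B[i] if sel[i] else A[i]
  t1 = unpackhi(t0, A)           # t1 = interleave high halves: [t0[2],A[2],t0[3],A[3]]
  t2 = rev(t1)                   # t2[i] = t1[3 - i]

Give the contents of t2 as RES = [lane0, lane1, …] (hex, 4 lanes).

RES = [0xba, 0xb7, 0xb6, 0x8c]

t0 = [0x97, 0x4d, 0x8c, 0xb7]
t1 = [0x8c, 0xb6, 0xb7, 0xba]
t2 = [0xba, 0xb7, 0xb6, 0x8c]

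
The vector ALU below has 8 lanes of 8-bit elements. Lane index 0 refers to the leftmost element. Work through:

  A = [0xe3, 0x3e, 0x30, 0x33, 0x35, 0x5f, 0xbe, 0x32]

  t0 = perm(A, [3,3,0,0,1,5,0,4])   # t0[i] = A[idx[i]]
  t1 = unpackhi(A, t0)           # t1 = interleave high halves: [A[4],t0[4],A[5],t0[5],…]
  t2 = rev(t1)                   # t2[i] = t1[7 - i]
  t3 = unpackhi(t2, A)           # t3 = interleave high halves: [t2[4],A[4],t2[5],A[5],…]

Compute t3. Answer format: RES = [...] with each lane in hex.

RES = [0x5f, 0x35, 0x5f, 0x5f, 0x3e, 0xbe, 0x35, 0x32]

t0 = [0x33, 0x33, 0xe3, 0xe3, 0x3e, 0x5f, 0xe3, 0x35]
t1 = [0x35, 0x3e, 0x5f, 0x5f, 0xbe, 0xe3, 0x32, 0x35]
t2 = [0x35, 0x32, 0xe3, 0xbe, 0x5f, 0x5f, 0x3e, 0x35]
t3 = [0x5f, 0x35, 0x5f, 0x5f, 0x3e, 0xbe, 0x35, 0x32]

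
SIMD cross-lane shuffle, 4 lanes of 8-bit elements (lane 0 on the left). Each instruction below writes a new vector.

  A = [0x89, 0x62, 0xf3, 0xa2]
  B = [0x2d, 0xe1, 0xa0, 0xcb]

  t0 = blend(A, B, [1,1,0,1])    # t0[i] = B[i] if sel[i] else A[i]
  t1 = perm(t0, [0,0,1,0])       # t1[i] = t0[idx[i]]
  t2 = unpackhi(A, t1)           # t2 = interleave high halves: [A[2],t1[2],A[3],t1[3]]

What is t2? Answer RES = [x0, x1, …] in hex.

t0 = [0x2d, 0xe1, 0xf3, 0xcb]
t1 = [0x2d, 0x2d, 0xe1, 0x2d]
t2 = [0xf3, 0xe1, 0xa2, 0x2d]

RES = [0xf3, 0xe1, 0xa2, 0x2d]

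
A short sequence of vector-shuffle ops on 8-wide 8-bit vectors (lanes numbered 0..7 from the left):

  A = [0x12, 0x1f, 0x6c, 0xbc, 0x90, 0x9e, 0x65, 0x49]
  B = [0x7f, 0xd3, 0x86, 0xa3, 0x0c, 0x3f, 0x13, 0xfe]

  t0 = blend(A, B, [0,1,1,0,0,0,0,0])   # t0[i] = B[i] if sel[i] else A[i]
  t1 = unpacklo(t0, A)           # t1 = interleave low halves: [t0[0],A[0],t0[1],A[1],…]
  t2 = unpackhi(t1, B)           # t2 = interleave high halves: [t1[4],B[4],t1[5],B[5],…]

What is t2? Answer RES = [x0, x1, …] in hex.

→ t0 |12|d3|86|bc|90|9e|65|49|
→ t1 |12|12|d3|1f|86|6c|bc|bc|
→ t2 |86|0c|6c|3f|bc|13|bc|fe|

RES = [0x86, 0x0c, 0x6c, 0x3f, 0xbc, 0x13, 0xbc, 0xfe]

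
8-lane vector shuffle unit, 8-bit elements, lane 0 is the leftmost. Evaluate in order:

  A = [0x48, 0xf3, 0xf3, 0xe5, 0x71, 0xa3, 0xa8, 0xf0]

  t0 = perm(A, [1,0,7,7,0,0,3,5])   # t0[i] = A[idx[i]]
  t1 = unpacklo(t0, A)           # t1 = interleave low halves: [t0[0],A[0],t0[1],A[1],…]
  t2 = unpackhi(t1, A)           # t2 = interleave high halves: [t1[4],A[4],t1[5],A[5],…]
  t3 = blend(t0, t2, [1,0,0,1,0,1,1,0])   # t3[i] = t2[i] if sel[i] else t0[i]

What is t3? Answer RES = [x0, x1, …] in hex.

t0 = [0xf3, 0x48, 0xf0, 0xf0, 0x48, 0x48, 0xe5, 0xa3]
t1 = [0xf3, 0x48, 0x48, 0xf3, 0xf0, 0xf3, 0xf0, 0xe5]
t2 = [0xf0, 0x71, 0xf3, 0xa3, 0xf0, 0xa8, 0xe5, 0xf0]
t3 = [0xf0, 0x48, 0xf0, 0xa3, 0x48, 0xa8, 0xe5, 0xa3]

RES = [ 0xf0  0x48  0xf0  0xa3  0x48  0xa8  0xe5  0xa3 ]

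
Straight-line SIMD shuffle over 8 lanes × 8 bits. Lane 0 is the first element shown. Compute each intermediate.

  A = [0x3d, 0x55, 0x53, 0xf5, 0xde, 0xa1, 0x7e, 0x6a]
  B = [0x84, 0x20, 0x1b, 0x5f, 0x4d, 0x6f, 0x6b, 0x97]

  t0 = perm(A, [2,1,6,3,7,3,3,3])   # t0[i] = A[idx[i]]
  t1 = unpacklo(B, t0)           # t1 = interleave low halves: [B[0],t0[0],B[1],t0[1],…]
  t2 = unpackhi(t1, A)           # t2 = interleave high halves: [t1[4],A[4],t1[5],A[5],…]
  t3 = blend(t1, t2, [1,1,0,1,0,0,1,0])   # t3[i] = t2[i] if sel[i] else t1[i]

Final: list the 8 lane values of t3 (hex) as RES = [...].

  t0: 53 55 7e f5 6a f5 f5 f5
  t1: 84 53 20 55 1b 7e 5f f5
  t2: 1b de 7e a1 5f 7e f5 6a
  t3: 1b de 20 a1 1b 7e f5 f5

RES = [ 0x1b  0xde  0x20  0xa1  0x1b  0x7e  0xf5  0xf5 ]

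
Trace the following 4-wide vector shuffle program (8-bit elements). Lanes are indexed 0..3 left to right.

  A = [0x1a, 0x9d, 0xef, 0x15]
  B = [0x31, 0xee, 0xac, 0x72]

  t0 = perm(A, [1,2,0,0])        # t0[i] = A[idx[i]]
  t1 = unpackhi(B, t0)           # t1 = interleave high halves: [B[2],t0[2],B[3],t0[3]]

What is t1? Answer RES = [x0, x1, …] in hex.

RES = [0xac, 0x1a, 0x72, 0x1a]

→ t0 |9d|ef|1a|1a|
→ t1 |ac|1a|72|1a|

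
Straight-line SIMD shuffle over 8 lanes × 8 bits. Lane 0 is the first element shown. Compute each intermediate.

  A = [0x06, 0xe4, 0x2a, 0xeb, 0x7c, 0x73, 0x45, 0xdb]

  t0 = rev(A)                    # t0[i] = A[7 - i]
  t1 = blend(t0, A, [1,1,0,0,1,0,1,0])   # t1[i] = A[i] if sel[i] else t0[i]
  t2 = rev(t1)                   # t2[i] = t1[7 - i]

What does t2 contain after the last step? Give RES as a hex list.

RES = [0x06, 0x45, 0x2a, 0x7c, 0x7c, 0x73, 0xe4, 0x06]

t0 = [0xdb, 0x45, 0x73, 0x7c, 0xeb, 0x2a, 0xe4, 0x06]
t1 = [0x06, 0xe4, 0x73, 0x7c, 0x7c, 0x2a, 0x45, 0x06]
t2 = [0x06, 0x45, 0x2a, 0x7c, 0x7c, 0x73, 0xe4, 0x06]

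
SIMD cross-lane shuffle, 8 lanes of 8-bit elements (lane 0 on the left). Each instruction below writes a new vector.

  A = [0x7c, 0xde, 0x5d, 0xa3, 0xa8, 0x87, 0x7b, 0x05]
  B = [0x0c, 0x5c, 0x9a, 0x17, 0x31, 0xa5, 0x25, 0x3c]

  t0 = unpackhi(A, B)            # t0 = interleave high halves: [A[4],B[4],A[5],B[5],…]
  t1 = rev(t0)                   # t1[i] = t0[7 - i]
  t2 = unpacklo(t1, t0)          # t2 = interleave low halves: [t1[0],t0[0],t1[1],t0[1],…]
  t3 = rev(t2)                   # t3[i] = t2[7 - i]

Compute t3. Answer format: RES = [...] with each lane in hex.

RES = [ 0xa5  0x7b  0x87  0x25  0x31  0x05  0xa8  0x3c ]

  t0: a8 31 87 a5 7b 25 05 3c
  t1: 3c 05 25 7b a5 87 31 a8
  t2: 3c a8 05 31 25 87 7b a5
  t3: a5 7b 87 25 31 05 a8 3c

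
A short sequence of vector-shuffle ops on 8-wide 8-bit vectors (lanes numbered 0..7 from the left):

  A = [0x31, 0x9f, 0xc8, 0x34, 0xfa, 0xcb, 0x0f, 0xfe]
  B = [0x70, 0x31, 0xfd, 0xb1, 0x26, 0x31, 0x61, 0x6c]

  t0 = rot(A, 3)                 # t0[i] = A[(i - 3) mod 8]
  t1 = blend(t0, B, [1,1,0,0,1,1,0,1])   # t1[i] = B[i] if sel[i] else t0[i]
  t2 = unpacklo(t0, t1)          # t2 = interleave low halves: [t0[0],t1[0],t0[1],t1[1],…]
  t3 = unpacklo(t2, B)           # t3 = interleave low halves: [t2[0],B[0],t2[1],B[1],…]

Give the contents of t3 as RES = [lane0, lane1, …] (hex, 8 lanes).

  t0: cb 0f fe 31 9f c8 34 fa
  t1: 70 31 fe 31 26 31 34 6c
  t2: cb 70 0f 31 fe fe 31 31
  t3: cb 70 70 31 0f fd 31 b1

RES = [0xcb, 0x70, 0x70, 0x31, 0x0f, 0xfd, 0x31, 0xb1]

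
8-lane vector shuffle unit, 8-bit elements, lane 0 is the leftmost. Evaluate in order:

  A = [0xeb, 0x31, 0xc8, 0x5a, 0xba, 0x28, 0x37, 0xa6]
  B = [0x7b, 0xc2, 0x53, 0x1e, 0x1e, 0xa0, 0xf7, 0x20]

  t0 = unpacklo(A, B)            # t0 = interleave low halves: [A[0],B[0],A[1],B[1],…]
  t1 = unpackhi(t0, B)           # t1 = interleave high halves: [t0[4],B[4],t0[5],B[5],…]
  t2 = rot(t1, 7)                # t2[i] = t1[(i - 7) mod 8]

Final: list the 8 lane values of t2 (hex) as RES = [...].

RES = [0x1e, 0x53, 0xa0, 0x5a, 0xf7, 0x1e, 0x20, 0xc8]

  t0: eb 7b 31 c2 c8 53 5a 1e
  t1: c8 1e 53 a0 5a f7 1e 20
  t2: 1e 53 a0 5a f7 1e 20 c8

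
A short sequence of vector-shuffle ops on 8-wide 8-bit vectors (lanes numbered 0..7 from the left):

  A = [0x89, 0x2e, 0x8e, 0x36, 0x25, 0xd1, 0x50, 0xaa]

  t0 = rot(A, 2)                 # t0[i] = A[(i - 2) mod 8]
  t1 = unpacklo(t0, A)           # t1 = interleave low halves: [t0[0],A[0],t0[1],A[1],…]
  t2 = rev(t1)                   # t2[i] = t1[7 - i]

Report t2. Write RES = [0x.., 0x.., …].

RES = [ 0x36  0x2e  0x8e  0x89  0x2e  0xaa  0x89  0x50 ]

t0 = [0x50, 0xaa, 0x89, 0x2e, 0x8e, 0x36, 0x25, 0xd1]
t1 = [0x50, 0x89, 0xaa, 0x2e, 0x89, 0x8e, 0x2e, 0x36]
t2 = [0x36, 0x2e, 0x8e, 0x89, 0x2e, 0xaa, 0x89, 0x50]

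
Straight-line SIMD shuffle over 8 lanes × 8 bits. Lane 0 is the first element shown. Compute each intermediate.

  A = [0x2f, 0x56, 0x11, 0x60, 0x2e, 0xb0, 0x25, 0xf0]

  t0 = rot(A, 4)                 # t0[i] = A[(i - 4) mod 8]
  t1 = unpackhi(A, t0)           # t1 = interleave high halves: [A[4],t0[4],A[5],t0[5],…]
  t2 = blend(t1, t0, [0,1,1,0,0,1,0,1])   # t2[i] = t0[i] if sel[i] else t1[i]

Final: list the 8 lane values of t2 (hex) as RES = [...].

  t0: 2e b0 25 f0 2f 56 11 60
  t1: 2e 2f b0 56 25 11 f0 60
  t2: 2e b0 25 56 25 56 f0 60

RES = [ 0x2e  0xb0  0x25  0x56  0x25  0x56  0xf0  0x60 ]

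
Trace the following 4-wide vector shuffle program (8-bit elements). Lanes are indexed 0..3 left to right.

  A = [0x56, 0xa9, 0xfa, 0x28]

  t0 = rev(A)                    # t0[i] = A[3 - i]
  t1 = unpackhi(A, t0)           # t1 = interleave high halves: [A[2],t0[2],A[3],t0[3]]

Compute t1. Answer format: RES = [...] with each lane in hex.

RES = [0xfa, 0xa9, 0x28, 0x56]

t0 = [0x28, 0xfa, 0xa9, 0x56]
t1 = [0xfa, 0xa9, 0x28, 0x56]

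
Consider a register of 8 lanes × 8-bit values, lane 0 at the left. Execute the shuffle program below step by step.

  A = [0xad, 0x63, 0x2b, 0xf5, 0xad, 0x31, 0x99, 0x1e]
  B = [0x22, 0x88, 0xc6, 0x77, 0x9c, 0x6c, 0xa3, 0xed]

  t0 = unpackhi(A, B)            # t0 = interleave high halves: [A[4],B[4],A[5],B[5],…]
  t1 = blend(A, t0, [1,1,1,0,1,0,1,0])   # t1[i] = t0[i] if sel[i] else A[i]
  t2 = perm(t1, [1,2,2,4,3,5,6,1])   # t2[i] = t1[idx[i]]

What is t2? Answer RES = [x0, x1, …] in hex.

RES = [0x9c, 0x31, 0x31, 0x99, 0xf5, 0x31, 0x1e, 0x9c]

→ t0 |ad|9c|31|6c|99|a3|1e|ed|
→ t1 |ad|9c|31|f5|99|31|1e|1e|
→ t2 |9c|31|31|99|f5|31|1e|9c|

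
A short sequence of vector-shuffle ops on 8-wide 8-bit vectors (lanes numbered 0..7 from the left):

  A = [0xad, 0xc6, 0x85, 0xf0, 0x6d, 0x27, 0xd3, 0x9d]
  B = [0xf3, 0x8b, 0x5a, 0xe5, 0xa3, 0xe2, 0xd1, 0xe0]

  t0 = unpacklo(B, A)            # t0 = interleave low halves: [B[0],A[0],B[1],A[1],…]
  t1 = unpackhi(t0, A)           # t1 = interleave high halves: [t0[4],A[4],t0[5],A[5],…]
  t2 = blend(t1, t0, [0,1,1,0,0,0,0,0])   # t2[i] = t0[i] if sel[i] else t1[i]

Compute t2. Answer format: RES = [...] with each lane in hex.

RES = [ 0x5a  0xad  0x8b  0x27  0xe5  0xd3  0xf0  0x9d ]

t0 = [0xf3, 0xad, 0x8b, 0xc6, 0x5a, 0x85, 0xe5, 0xf0]
t1 = [0x5a, 0x6d, 0x85, 0x27, 0xe5, 0xd3, 0xf0, 0x9d]
t2 = [0x5a, 0xad, 0x8b, 0x27, 0xe5, 0xd3, 0xf0, 0x9d]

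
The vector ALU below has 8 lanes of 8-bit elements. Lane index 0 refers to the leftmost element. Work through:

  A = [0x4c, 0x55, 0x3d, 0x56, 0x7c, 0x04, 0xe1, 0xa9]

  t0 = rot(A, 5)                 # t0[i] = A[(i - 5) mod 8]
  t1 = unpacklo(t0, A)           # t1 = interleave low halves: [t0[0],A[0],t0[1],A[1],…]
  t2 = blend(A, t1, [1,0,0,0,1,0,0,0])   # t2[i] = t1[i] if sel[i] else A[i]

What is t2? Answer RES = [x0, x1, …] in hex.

RES = [ 0x56  0x55  0x3d  0x56  0x04  0x04  0xe1  0xa9 ]

  t0: 56 7c 04 e1 a9 4c 55 3d
  t1: 56 4c 7c 55 04 3d e1 56
  t2: 56 55 3d 56 04 04 e1 a9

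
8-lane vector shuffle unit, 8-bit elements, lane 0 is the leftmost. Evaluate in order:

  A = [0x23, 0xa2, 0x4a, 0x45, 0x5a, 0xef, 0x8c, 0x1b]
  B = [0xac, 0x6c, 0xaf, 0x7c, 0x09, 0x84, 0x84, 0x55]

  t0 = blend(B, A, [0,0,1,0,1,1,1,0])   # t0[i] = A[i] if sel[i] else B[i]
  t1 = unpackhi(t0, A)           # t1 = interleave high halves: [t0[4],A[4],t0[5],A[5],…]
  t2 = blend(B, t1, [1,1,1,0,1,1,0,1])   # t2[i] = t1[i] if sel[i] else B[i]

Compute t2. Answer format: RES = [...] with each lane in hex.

t0 = [0xac, 0x6c, 0x4a, 0x7c, 0x5a, 0xef, 0x8c, 0x55]
t1 = [0x5a, 0x5a, 0xef, 0xef, 0x8c, 0x8c, 0x55, 0x1b]
t2 = [0x5a, 0x5a, 0xef, 0x7c, 0x8c, 0x8c, 0x84, 0x1b]

RES = [ 0x5a  0x5a  0xef  0x7c  0x8c  0x8c  0x84  0x1b ]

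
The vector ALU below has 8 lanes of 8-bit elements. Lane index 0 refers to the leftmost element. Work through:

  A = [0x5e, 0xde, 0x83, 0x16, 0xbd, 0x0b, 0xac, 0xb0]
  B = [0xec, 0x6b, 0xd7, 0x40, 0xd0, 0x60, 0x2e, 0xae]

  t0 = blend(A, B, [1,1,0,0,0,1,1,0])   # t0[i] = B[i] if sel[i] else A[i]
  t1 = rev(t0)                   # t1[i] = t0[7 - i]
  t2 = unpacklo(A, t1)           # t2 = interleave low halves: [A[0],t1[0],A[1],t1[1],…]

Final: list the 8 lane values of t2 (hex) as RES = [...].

RES = [0x5e, 0xb0, 0xde, 0x2e, 0x83, 0x60, 0x16, 0xbd]

t0 = [0xec, 0x6b, 0x83, 0x16, 0xbd, 0x60, 0x2e, 0xb0]
t1 = [0xb0, 0x2e, 0x60, 0xbd, 0x16, 0x83, 0x6b, 0xec]
t2 = [0x5e, 0xb0, 0xde, 0x2e, 0x83, 0x60, 0x16, 0xbd]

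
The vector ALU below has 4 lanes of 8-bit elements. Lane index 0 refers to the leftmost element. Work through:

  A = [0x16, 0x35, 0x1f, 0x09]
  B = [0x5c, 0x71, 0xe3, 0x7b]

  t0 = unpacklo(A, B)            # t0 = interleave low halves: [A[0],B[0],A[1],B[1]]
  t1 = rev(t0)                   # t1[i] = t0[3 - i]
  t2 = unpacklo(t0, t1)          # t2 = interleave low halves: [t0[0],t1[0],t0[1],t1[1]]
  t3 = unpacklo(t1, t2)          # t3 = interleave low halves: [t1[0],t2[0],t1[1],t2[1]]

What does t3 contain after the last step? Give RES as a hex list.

  t0: 16 5c 35 71
  t1: 71 35 5c 16
  t2: 16 71 5c 35
  t3: 71 16 35 71

RES = [0x71, 0x16, 0x35, 0x71]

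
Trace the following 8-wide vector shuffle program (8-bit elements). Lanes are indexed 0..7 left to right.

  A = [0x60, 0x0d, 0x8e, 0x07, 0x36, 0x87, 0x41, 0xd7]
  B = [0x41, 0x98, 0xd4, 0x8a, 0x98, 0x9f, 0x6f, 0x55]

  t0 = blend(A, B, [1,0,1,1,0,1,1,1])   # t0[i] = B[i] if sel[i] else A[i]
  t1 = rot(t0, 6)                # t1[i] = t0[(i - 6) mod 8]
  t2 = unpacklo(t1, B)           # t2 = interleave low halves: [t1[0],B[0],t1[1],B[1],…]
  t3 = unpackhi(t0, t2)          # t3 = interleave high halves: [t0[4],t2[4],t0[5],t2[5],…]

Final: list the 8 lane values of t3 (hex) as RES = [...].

RES = [ 0x36  0x36  0x9f  0xd4  0x6f  0x9f  0x55  0x8a ]

t0 = [0x41, 0x0d, 0xd4, 0x8a, 0x36, 0x9f, 0x6f, 0x55]
t1 = [0xd4, 0x8a, 0x36, 0x9f, 0x6f, 0x55, 0x41, 0x0d]
t2 = [0xd4, 0x41, 0x8a, 0x98, 0x36, 0xd4, 0x9f, 0x8a]
t3 = [0x36, 0x36, 0x9f, 0xd4, 0x6f, 0x9f, 0x55, 0x8a]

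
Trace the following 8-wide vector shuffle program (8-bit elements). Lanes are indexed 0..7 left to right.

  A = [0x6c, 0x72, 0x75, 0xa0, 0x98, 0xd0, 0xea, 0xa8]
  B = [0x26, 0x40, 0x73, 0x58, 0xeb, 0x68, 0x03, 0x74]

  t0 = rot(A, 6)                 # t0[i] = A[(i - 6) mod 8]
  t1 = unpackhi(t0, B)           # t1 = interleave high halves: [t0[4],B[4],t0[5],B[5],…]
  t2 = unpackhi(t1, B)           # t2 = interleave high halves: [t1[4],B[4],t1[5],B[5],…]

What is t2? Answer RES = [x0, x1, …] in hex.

RES = [ 0x6c  0xeb  0x03  0x68  0x72  0x03  0x74  0x74 ]

t0 = [0x75, 0xa0, 0x98, 0xd0, 0xea, 0xa8, 0x6c, 0x72]
t1 = [0xea, 0xeb, 0xa8, 0x68, 0x6c, 0x03, 0x72, 0x74]
t2 = [0x6c, 0xeb, 0x03, 0x68, 0x72, 0x03, 0x74, 0x74]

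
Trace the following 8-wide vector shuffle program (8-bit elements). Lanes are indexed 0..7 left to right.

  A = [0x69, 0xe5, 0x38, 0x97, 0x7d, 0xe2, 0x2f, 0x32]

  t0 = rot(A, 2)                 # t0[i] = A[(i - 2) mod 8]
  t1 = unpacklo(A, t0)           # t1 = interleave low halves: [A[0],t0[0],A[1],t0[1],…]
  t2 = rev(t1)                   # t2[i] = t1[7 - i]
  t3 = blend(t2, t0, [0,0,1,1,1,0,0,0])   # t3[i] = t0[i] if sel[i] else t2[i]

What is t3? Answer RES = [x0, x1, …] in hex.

RES = [0xe5, 0x97, 0x69, 0xe5, 0x38, 0xe5, 0x2f, 0x69]

→ t0 |2f|32|69|e5|38|97|7d|e2|
→ t1 |69|2f|e5|32|38|69|97|e5|
→ t2 |e5|97|69|38|32|e5|2f|69|
→ t3 |e5|97|69|e5|38|e5|2f|69|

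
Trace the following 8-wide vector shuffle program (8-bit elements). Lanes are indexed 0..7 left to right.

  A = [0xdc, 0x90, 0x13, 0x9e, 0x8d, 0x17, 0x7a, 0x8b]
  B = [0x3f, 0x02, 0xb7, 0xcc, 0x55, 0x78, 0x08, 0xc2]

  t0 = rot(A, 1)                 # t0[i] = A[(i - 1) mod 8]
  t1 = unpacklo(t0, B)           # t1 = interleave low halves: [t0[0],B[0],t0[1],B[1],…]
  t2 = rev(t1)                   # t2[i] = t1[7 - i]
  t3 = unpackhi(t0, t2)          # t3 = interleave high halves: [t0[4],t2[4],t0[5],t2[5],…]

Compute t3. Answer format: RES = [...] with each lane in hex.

→ t0 |8b|dc|90|13|9e|8d|17|7a|
→ t1 |8b|3f|dc|02|90|b7|13|cc|
→ t2 |cc|13|b7|90|02|dc|3f|8b|
→ t3 |9e|02|8d|dc|17|3f|7a|8b|

RES = [ 0x9e  0x02  0x8d  0xdc  0x17  0x3f  0x7a  0x8b ]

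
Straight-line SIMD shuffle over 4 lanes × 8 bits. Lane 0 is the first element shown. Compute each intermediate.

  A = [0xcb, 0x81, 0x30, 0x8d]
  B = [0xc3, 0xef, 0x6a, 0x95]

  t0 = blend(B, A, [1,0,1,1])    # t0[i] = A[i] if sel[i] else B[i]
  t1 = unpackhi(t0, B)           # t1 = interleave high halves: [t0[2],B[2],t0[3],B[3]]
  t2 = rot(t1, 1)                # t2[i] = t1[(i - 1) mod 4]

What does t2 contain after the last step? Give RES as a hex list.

RES = [ 0x95  0x30  0x6a  0x8d ]

  t0: cb ef 30 8d
  t1: 30 6a 8d 95
  t2: 95 30 6a 8d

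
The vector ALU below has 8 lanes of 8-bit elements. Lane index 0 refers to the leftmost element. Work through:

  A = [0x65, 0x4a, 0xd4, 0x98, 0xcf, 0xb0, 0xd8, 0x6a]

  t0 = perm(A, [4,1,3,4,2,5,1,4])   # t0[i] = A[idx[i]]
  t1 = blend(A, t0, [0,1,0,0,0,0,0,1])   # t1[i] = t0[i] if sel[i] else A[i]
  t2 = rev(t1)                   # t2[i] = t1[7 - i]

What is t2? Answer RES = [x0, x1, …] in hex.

t0 = [0xcf, 0x4a, 0x98, 0xcf, 0xd4, 0xb0, 0x4a, 0xcf]
t1 = [0x65, 0x4a, 0xd4, 0x98, 0xcf, 0xb0, 0xd8, 0xcf]
t2 = [0xcf, 0xd8, 0xb0, 0xcf, 0x98, 0xd4, 0x4a, 0x65]

RES = [ 0xcf  0xd8  0xb0  0xcf  0x98  0xd4  0x4a  0x65 ]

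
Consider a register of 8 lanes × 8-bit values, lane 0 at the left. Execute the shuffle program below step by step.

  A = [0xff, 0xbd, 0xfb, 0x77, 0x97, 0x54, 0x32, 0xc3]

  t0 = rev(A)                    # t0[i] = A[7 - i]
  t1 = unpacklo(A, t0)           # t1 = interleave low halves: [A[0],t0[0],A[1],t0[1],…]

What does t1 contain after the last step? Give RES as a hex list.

RES = [0xff, 0xc3, 0xbd, 0x32, 0xfb, 0x54, 0x77, 0x97]

  t0: c3 32 54 97 77 fb bd ff
  t1: ff c3 bd 32 fb 54 77 97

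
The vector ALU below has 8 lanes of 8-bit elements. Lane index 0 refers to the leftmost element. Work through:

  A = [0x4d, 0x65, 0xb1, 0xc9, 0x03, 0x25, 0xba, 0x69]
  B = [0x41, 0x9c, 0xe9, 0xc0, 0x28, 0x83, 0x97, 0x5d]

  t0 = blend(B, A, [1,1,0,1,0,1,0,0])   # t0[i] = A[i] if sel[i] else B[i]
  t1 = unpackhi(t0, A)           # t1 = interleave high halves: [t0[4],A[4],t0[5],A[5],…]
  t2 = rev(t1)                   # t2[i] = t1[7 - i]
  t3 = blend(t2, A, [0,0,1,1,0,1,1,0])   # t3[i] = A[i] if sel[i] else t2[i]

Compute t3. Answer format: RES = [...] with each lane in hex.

RES = [ 0x69  0x5d  0xb1  0xc9  0x25  0x25  0xba  0x28 ]

  t0: 4d 65 e9 c9 28 25 97 5d
  t1: 28 03 25 25 97 ba 5d 69
  t2: 69 5d ba 97 25 25 03 28
  t3: 69 5d b1 c9 25 25 ba 28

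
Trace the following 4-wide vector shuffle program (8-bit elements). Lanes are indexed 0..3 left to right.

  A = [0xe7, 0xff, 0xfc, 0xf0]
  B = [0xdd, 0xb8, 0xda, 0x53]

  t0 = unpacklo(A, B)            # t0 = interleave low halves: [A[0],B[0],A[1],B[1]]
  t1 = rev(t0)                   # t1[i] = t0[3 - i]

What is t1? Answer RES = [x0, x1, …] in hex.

t0 = [0xe7, 0xdd, 0xff, 0xb8]
t1 = [0xb8, 0xff, 0xdd, 0xe7]

RES = [0xb8, 0xff, 0xdd, 0xe7]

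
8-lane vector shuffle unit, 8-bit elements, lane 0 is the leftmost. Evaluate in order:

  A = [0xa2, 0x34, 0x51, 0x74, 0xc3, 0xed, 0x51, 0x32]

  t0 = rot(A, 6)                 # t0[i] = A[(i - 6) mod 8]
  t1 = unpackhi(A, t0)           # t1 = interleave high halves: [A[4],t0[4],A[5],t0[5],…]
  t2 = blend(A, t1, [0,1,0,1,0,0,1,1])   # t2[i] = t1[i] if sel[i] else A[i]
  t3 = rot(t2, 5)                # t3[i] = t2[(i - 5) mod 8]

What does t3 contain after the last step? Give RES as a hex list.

RES = [0x32, 0xc3, 0xed, 0x32, 0x34, 0xa2, 0x51, 0x51]

→ t0 |51|74|c3|ed|51|32|a2|34|
→ t1 |c3|51|ed|32|51|a2|32|34|
→ t2 |a2|51|51|32|c3|ed|32|34|
→ t3 |32|c3|ed|32|34|a2|51|51|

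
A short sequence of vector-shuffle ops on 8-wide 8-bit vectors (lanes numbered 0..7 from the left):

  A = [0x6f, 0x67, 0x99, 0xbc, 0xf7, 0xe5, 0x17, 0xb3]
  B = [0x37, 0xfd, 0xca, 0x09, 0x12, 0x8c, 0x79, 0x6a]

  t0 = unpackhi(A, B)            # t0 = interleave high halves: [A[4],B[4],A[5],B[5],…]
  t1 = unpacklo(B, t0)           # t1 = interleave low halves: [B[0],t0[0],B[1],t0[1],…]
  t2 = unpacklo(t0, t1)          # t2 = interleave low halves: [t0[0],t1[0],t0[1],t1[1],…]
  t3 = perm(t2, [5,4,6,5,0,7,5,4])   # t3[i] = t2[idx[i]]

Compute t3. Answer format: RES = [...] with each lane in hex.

RES = [ 0xfd  0xe5  0x8c  0xfd  0xf7  0x12  0xfd  0xe5 ]

  t0: f7 12 e5 8c 17 79 b3 6a
  t1: 37 f7 fd 12 ca e5 09 8c
  t2: f7 37 12 f7 e5 fd 8c 12
  t3: fd e5 8c fd f7 12 fd e5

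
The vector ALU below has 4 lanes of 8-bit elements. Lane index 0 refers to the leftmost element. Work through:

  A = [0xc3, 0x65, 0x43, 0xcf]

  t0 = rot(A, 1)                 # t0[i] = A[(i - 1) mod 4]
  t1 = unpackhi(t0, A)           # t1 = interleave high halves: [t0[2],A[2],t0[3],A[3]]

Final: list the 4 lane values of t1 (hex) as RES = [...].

  t0: cf c3 65 43
  t1: 65 43 43 cf

RES = [0x65, 0x43, 0x43, 0xcf]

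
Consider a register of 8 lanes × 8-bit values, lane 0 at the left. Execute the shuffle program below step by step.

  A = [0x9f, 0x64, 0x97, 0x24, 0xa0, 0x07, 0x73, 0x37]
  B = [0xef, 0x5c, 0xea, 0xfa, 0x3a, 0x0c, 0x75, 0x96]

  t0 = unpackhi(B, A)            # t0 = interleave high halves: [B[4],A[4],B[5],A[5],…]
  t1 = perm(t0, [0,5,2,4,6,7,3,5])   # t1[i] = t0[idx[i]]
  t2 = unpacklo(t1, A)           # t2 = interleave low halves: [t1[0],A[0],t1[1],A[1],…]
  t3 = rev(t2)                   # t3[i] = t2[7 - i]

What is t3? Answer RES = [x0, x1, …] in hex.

→ t0 |3a|a0|0c|07|75|73|96|37|
→ t1 |3a|73|0c|75|96|37|07|73|
→ t2 |3a|9f|73|64|0c|97|75|24|
→ t3 |24|75|97|0c|64|73|9f|3a|

RES = [ 0x24  0x75  0x97  0x0c  0x64  0x73  0x9f  0x3a ]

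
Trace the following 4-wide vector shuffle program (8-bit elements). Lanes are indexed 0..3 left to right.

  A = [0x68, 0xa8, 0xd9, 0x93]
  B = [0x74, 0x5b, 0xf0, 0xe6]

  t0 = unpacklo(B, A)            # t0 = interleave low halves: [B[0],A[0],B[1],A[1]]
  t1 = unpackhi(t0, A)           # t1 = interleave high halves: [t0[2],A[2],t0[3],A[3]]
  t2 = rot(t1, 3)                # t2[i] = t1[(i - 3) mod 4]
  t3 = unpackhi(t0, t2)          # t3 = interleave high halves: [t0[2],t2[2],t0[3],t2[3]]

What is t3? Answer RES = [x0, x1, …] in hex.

RES = [0x5b, 0x93, 0xa8, 0x5b]

→ t0 |74|68|5b|a8|
→ t1 |5b|d9|a8|93|
→ t2 |d9|a8|93|5b|
→ t3 |5b|93|a8|5b|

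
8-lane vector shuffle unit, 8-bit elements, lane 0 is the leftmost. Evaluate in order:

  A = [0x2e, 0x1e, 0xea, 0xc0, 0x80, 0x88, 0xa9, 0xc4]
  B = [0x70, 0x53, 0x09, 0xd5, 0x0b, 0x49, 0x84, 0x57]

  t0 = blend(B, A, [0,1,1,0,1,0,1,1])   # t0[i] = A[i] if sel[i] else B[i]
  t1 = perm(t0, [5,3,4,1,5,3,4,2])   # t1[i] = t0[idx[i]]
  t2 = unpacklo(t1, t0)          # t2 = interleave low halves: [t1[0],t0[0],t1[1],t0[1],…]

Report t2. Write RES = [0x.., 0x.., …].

→ t0 |70|1e|ea|d5|80|49|a9|c4|
→ t1 |49|d5|80|1e|49|d5|80|ea|
→ t2 |49|70|d5|1e|80|ea|1e|d5|

RES = [ 0x49  0x70  0xd5  0x1e  0x80  0xea  0x1e  0xd5 ]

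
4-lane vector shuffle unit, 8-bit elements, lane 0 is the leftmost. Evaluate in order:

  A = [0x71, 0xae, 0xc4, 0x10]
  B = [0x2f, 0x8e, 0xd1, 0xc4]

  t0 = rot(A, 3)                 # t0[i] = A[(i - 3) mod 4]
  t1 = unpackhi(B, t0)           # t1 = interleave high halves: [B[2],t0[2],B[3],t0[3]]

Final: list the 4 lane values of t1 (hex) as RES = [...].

  t0: ae c4 10 71
  t1: d1 10 c4 71

RES = [ 0xd1  0x10  0xc4  0x71 ]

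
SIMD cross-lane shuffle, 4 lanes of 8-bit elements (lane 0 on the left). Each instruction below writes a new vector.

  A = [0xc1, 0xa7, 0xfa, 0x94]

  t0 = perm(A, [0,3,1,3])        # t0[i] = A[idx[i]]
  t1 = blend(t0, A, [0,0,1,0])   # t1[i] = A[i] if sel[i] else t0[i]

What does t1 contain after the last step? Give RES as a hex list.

RES = [0xc1, 0x94, 0xfa, 0x94]

  t0: c1 94 a7 94
  t1: c1 94 fa 94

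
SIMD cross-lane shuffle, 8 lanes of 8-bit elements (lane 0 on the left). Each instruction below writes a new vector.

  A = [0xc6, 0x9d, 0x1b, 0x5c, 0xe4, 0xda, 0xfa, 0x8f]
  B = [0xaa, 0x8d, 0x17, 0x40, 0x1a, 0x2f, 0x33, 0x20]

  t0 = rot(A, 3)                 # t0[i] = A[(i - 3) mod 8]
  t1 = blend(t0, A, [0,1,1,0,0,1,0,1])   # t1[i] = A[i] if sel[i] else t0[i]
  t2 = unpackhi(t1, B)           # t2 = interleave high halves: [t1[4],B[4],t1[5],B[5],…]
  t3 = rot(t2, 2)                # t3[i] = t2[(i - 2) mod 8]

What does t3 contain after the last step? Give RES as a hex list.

RES = [ 0x8f  0x20  0x9d  0x1a  0xda  0x2f  0x5c  0x33 ]

→ t0 |da|fa|8f|c6|9d|1b|5c|e4|
→ t1 |da|9d|1b|c6|9d|da|5c|8f|
→ t2 |9d|1a|da|2f|5c|33|8f|20|
→ t3 |8f|20|9d|1a|da|2f|5c|33|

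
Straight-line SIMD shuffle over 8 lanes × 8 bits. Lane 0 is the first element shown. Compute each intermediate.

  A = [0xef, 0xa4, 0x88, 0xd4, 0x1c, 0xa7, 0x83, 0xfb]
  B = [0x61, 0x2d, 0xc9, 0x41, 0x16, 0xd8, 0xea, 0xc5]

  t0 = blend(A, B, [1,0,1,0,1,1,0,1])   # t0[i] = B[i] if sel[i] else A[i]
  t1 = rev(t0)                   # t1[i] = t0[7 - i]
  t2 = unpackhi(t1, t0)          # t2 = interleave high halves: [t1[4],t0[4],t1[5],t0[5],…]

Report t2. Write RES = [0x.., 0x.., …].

RES = [ 0xd4  0x16  0xc9  0xd8  0xa4  0x83  0x61  0xc5 ]

t0 = [0x61, 0xa4, 0xc9, 0xd4, 0x16, 0xd8, 0x83, 0xc5]
t1 = [0xc5, 0x83, 0xd8, 0x16, 0xd4, 0xc9, 0xa4, 0x61]
t2 = [0xd4, 0x16, 0xc9, 0xd8, 0xa4, 0x83, 0x61, 0xc5]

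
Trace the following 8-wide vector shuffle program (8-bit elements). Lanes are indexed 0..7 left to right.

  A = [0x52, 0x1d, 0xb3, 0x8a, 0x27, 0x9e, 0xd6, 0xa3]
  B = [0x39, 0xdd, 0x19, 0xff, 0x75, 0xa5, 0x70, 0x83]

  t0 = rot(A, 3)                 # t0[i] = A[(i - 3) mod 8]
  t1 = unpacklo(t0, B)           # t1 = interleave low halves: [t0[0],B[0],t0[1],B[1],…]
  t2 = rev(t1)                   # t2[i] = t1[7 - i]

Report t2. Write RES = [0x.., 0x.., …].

RES = [ 0xff  0x52  0x19  0xa3  0xdd  0xd6  0x39  0x9e ]

→ t0 |9e|d6|a3|52|1d|b3|8a|27|
→ t1 |9e|39|d6|dd|a3|19|52|ff|
→ t2 |ff|52|19|a3|dd|d6|39|9e|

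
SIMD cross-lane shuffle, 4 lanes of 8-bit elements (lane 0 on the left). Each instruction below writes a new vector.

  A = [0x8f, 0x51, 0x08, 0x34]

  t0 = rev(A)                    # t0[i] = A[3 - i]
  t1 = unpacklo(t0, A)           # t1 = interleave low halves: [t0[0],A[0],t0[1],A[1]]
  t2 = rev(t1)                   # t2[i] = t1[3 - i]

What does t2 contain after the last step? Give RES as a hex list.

RES = [ 0x51  0x08  0x8f  0x34 ]

t0 = [0x34, 0x08, 0x51, 0x8f]
t1 = [0x34, 0x8f, 0x08, 0x51]
t2 = [0x51, 0x08, 0x8f, 0x34]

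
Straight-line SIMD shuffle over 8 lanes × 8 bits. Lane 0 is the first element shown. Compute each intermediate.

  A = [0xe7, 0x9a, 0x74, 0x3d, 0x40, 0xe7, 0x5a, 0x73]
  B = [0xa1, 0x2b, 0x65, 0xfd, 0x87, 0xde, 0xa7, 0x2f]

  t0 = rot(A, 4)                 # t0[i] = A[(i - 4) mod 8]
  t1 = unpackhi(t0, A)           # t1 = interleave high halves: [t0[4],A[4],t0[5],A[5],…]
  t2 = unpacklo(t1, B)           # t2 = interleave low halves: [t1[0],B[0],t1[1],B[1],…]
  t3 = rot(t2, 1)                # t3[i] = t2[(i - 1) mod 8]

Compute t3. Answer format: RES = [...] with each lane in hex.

RES = [0xfd, 0xe7, 0xa1, 0x40, 0x2b, 0x9a, 0x65, 0xe7]

  t0: 40 e7 5a 73 e7 9a 74 3d
  t1: e7 40 9a e7 74 5a 3d 73
  t2: e7 a1 40 2b 9a 65 e7 fd
  t3: fd e7 a1 40 2b 9a 65 e7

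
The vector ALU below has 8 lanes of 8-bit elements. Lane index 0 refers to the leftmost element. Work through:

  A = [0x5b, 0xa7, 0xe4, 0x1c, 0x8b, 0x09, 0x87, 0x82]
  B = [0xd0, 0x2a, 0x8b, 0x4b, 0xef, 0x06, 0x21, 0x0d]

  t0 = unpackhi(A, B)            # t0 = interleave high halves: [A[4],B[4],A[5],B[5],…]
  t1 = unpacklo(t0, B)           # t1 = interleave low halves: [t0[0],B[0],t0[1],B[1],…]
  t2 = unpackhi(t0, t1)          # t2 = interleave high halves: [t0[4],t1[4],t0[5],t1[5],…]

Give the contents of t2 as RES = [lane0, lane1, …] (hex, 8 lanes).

→ t0 |8b|ef|09|06|87|21|82|0d|
→ t1 |8b|d0|ef|2a|09|8b|06|4b|
→ t2 |87|09|21|8b|82|06|0d|4b|

RES = [0x87, 0x09, 0x21, 0x8b, 0x82, 0x06, 0x0d, 0x4b]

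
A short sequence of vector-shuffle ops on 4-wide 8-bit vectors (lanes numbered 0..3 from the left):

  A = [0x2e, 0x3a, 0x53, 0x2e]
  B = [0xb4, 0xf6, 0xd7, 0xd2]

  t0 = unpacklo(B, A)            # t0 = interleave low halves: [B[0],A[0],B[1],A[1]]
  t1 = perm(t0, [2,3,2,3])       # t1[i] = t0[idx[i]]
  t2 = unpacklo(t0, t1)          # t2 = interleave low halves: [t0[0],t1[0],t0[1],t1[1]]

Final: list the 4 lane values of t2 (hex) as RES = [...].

→ t0 |b4|2e|f6|3a|
→ t1 |f6|3a|f6|3a|
→ t2 |b4|f6|2e|3a|

RES = [ 0xb4  0xf6  0x2e  0x3a ]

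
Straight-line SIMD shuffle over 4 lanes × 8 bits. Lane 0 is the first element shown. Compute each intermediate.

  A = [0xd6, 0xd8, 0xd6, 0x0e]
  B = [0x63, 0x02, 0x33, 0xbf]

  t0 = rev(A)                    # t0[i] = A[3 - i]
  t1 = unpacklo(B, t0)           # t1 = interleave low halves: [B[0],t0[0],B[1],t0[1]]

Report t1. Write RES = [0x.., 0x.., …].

t0 = [0x0e, 0xd6, 0xd8, 0xd6]
t1 = [0x63, 0x0e, 0x02, 0xd6]

RES = [ 0x63  0x0e  0x02  0xd6 ]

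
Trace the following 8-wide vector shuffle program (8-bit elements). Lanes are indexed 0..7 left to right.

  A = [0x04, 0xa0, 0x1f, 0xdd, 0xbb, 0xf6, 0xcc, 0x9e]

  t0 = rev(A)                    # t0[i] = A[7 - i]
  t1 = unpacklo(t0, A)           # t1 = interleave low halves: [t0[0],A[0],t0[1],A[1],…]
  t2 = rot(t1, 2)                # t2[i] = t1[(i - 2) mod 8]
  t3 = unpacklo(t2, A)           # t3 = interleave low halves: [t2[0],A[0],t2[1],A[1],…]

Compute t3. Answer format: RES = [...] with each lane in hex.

  t0: 9e cc f6 bb dd 1f a0 04
  t1: 9e 04 cc a0 f6 1f bb dd
  t2: bb dd 9e 04 cc a0 f6 1f
  t3: bb 04 dd a0 9e 1f 04 dd

RES = [0xbb, 0x04, 0xdd, 0xa0, 0x9e, 0x1f, 0x04, 0xdd]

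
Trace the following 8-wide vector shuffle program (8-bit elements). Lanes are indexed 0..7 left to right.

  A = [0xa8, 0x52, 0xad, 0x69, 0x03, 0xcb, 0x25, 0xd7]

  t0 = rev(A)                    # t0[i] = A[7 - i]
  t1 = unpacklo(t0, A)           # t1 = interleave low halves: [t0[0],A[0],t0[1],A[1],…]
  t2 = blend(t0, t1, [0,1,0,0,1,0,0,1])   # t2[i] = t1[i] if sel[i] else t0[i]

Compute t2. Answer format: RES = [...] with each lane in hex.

RES = [0xd7, 0xa8, 0xcb, 0x03, 0xcb, 0xad, 0x52, 0x69]

  t0: d7 25 cb 03 69 ad 52 a8
  t1: d7 a8 25 52 cb ad 03 69
  t2: d7 a8 cb 03 cb ad 52 69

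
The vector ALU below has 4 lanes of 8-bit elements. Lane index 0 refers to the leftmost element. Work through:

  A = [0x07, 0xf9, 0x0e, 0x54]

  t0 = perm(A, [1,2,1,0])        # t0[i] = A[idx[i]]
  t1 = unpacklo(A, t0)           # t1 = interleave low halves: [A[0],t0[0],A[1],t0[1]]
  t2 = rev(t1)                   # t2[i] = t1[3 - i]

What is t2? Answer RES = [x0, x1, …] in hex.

RES = [ 0x0e  0xf9  0xf9  0x07 ]

t0 = [0xf9, 0x0e, 0xf9, 0x07]
t1 = [0x07, 0xf9, 0xf9, 0x0e]
t2 = [0x0e, 0xf9, 0xf9, 0x07]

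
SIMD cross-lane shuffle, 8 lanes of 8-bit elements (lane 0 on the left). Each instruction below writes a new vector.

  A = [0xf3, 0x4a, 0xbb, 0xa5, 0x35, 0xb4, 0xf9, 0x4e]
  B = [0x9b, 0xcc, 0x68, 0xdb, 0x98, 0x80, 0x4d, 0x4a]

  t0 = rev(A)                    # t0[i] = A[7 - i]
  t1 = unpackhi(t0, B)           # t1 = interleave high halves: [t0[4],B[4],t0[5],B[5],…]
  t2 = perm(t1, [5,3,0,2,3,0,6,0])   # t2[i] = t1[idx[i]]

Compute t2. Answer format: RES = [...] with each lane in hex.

RES = [ 0x4d  0x80  0xa5  0xbb  0x80  0xa5  0xf3  0xa5 ]

→ t0 |4e|f9|b4|35|a5|bb|4a|f3|
→ t1 |a5|98|bb|80|4a|4d|f3|4a|
→ t2 |4d|80|a5|bb|80|a5|f3|a5|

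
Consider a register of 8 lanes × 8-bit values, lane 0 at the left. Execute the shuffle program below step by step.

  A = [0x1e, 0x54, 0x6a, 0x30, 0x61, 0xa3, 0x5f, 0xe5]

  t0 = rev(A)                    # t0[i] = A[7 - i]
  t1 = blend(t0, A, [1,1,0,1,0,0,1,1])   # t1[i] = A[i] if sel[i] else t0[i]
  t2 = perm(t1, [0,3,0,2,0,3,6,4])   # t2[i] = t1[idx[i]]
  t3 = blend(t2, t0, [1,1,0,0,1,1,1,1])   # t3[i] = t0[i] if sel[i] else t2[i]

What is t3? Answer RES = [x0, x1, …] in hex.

RES = [0xe5, 0x5f, 0x1e, 0xa3, 0x30, 0x6a, 0x54, 0x1e]

→ t0 |e5|5f|a3|61|30|6a|54|1e|
→ t1 |1e|54|a3|30|30|6a|5f|e5|
→ t2 |1e|30|1e|a3|1e|30|5f|30|
→ t3 |e5|5f|1e|a3|30|6a|54|1e|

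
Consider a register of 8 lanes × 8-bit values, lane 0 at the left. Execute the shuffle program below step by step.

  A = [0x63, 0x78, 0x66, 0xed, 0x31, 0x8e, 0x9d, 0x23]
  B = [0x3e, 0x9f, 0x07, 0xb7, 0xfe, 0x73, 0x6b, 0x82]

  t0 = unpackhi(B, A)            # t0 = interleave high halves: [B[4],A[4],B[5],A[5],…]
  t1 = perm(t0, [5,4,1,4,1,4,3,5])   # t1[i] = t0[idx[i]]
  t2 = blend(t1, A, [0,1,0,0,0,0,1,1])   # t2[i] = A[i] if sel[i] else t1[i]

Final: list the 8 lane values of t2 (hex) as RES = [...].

→ t0 |fe|31|73|8e|6b|9d|82|23|
→ t1 |9d|6b|31|6b|31|6b|8e|9d|
→ t2 |9d|78|31|6b|31|6b|9d|23|

RES = [ 0x9d  0x78  0x31  0x6b  0x31  0x6b  0x9d  0x23 ]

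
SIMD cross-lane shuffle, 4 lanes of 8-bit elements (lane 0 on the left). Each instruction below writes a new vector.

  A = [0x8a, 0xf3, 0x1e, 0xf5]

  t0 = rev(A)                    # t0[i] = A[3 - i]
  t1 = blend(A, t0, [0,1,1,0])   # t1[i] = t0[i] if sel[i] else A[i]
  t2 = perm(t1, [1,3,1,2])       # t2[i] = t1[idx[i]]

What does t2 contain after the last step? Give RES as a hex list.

RES = [ 0x1e  0xf5  0x1e  0xf3 ]

t0 = [0xf5, 0x1e, 0xf3, 0x8a]
t1 = [0x8a, 0x1e, 0xf3, 0xf5]
t2 = [0x1e, 0xf5, 0x1e, 0xf3]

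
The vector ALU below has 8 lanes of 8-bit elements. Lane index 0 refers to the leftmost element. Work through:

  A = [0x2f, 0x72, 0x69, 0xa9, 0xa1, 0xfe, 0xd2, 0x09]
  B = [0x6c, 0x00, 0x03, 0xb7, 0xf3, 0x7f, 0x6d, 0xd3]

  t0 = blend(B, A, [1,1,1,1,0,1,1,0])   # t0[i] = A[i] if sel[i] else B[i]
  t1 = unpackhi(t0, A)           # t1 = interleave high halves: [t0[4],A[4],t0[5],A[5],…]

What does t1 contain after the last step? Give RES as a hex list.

RES = [ 0xf3  0xa1  0xfe  0xfe  0xd2  0xd2  0xd3  0x09 ]

t0 = [0x2f, 0x72, 0x69, 0xa9, 0xf3, 0xfe, 0xd2, 0xd3]
t1 = [0xf3, 0xa1, 0xfe, 0xfe, 0xd2, 0xd2, 0xd3, 0x09]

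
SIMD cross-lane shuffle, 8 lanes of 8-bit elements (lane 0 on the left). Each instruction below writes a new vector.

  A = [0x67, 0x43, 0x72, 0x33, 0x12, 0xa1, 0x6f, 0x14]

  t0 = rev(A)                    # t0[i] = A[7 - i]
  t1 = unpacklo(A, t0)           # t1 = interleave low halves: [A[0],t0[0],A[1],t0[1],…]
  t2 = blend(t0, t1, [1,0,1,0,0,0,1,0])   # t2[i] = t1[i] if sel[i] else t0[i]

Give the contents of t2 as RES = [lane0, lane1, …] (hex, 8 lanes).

RES = [0x67, 0x6f, 0x43, 0x12, 0x33, 0x72, 0x33, 0x67]

  t0: 14 6f a1 12 33 72 43 67
  t1: 67 14 43 6f 72 a1 33 12
  t2: 67 6f 43 12 33 72 33 67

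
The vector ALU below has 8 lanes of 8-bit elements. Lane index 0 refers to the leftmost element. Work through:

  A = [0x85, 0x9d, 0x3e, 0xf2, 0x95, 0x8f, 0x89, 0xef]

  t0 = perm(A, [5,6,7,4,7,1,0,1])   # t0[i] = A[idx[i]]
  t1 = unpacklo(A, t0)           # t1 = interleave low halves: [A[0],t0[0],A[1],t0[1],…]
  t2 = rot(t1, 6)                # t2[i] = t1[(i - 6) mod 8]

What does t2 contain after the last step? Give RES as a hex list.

t0 = [0x8f, 0x89, 0xef, 0x95, 0xef, 0x9d, 0x85, 0x9d]
t1 = [0x85, 0x8f, 0x9d, 0x89, 0x3e, 0xef, 0xf2, 0x95]
t2 = [0x9d, 0x89, 0x3e, 0xef, 0xf2, 0x95, 0x85, 0x8f]

RES = [ 0x9d  0x89  0x3e  0xef  0xf2  0x95  0x85  0x8f ]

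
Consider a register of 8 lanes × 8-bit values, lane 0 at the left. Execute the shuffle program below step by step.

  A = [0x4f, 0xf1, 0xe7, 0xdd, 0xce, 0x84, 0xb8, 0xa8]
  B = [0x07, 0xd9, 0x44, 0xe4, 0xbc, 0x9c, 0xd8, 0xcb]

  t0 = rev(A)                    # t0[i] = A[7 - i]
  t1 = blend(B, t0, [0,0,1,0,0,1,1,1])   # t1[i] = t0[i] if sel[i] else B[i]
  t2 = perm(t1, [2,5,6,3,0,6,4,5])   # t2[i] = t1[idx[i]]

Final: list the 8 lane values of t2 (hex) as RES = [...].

RES = [ 0x84  0xe7  0xf1  0xe4  0x07  0xf1  0xbc  0xe7 ]

→ t0 |a8|b8|84|ce|dd|e7|f1|4f|
→ t1 |07|d9|84|e4|bc|e7|f1|4f|
→ t2 |84|e7|f1|e4|07|f1|bc|e7|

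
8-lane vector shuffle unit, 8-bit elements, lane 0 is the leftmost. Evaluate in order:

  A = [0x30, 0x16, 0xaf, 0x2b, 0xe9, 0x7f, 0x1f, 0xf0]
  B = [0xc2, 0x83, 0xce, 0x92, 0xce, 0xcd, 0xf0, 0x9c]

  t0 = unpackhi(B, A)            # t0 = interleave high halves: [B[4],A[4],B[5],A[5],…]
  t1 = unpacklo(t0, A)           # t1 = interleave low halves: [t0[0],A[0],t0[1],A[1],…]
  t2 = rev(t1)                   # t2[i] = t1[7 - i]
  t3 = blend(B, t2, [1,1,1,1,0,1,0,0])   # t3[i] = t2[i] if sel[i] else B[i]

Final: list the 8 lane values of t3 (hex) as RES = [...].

  t0: ce e9 cd 7f f0 1f 9c f0
  t1: ce 30 e9 16 cd af 7f 2b
  t2: 2b 7f af cd 16 e9 30 ce
  t3: 2b 7f af cd ce e9 f0 9c

RES = [ 0x2b  0x7f  0xaf  0xcd  0xce  0xe9  0xf0  0x9c ]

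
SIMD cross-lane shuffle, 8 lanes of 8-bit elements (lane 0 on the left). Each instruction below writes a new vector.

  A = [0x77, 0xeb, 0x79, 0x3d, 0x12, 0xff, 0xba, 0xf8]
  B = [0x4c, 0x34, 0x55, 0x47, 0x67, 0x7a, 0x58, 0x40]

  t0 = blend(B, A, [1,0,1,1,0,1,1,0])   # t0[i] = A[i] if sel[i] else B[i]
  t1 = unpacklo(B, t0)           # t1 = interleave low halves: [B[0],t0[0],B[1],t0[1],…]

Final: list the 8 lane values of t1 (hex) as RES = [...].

→ t0 |77|34|79|3d|67|ff|ba|40|
→ t1 |4c|77|34|34|55|79|47|3d|

RES = [0x4c, 0x77, 0x34, 0x34, 0x55, 0x79, 0x47, 0x3d]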